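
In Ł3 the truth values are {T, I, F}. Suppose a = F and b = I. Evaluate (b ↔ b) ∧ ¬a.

T

b ↔ b = I ↔ I = T  [1 − |½−½|]
¬a = ¬F = T
(b ↔ b) ∧ ¬a = T ∧ T = T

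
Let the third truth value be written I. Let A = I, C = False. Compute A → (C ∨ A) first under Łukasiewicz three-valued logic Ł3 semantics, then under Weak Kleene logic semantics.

In Łukasiewicz three-valued logic Ł3: C ∨ A = False ∨ I = I
A → (C ∨ A) = I → I = True  [min(1, 1−½+½)]
In Weak Kleene logic: C ∨ A = False ∨ I = I
A → (C ∨ A) = I → I = I  [any arg is the third value ⇒ result is the third value]
They differ because Łukasiewicz three-valued logic Ł3 and Weak Kleene logic treat I differently under the binary connectives.

True; I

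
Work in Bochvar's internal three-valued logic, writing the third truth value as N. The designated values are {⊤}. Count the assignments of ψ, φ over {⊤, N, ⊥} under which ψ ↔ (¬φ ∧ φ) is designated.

Designated under: (ψ=⊥, φ=⊤); (ψ=⊥, φ=⊥).

2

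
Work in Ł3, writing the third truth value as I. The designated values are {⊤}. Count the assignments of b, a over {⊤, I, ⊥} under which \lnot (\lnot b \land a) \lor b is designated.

5

Of the 9 assignments, 5 give a value in {⊤}.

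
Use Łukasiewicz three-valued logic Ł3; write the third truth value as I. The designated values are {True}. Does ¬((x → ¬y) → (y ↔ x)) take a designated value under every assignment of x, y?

Countermodel: x=True, y=True gives False, which is not designated.

No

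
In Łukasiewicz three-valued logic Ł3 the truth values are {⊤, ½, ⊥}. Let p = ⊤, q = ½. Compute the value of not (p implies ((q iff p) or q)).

½

q iff p = ½ iff ⊤ = ½
(q iff p) or q = ½ or ½ = ½
p implies ((q iff p) or q) = ⊤ implies ½ = ½
not (p implies ((q iff p) or q)) = not ½ = ½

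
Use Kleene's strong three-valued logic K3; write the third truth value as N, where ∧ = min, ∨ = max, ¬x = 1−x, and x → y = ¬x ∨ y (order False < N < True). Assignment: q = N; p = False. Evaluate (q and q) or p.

N

q and q = N and N = N
(q and q) or p = N or False = N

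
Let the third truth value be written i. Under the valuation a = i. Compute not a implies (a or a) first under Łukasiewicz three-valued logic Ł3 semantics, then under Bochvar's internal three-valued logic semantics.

⊤; i

In Łukasiewicz three-valued logic Ł3: not a = not i = i
a or a = i or i = i
not a implies (a or a) = i implies i = ⊤  [min(1, 1−½+½)]
In Bochvar's internal three-valued logic: not a = not i = i
a or a = i or i = i
not a implies (a or a) = i implies i = i
They differ because Łukasiewicz three-valued logic Ł3 and Bochvar's internal three-valued logic treat i differently under the binary connectives.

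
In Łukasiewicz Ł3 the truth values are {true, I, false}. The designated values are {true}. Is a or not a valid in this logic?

No

Countermodel: a=I gives I, which is not designated.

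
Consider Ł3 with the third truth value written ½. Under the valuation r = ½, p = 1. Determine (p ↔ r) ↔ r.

p ↔ r = 1 ↔ ½ = ½
(p ↔ r) ↔ r = ½ ↔ ½ = 1

1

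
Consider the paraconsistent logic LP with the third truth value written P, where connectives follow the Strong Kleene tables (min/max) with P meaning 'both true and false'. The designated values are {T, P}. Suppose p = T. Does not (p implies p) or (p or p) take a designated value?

p implies p = T implies T = T
not (p implies p) = not T = F
p or p = T or T = T
not (p implies p) or (p or p) = F or T = T
T ∈ {T, P}.

Yes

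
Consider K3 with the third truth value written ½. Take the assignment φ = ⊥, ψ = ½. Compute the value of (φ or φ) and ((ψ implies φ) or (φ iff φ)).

⊥

φ or φ = ⊥ or ⊥ = ⊥
ψ implies φ = ½ implies ⊥ = ½  [not ½ or ⊥]
φ iff φ = ⊥ iff ⊥ = ⊤
(ψ implies φ) or (φ iff φ) = ½ or ⊤ = ⊤
(φ or φ) and ((ψ implies φ) or (φ iff φ)) = ⊥ and ⊤ = ⊥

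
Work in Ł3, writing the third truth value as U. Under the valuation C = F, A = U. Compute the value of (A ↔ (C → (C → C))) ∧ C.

C → C = F → F = T
C → (C → C) = F → T = T
A ↔ (C → (C → C)) = U ↔ T = U  [1 − |½−1|]
(A ↔ (C → (C → C))) ∧ C = U ∧ F = F

F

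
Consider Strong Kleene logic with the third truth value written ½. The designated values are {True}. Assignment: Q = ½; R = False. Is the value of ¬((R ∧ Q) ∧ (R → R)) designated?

Yes

R ∧ Q = False ∧ ½ = False
R → R = False → False = True
(R ∧ Q) ∧ (R → R) = False ∧ True = False
¬((R ∧ Q) ∧ (R → R)) = ¬False = True
True ∈ {True}.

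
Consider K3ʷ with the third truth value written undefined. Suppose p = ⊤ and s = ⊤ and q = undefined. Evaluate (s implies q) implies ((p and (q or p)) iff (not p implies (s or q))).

s implies q = ⊤ implies undefined = undefined  [any arg is the third value ⇒ result is the third value]
q or p = undefined or ⊤ = undefined
p and (q or p) = ⊤ and undefined = undefined
not p = not ⊤ = ⊥
s or q = ⊤ or undefined = undefined
not p implies (s or q) = ⊥ implies undefined = undefined
(p and (q or p)) iff (not p implies (s or q)) = undefined iff undefined = undefined
(s implies q) implies ((p and (q or p)) iff (not p implies (s or q))) = undefined implies undefined = undefined

undefined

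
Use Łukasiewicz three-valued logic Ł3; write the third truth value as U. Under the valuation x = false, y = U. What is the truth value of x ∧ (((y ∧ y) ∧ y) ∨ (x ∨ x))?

y ∧ y = U ∧ U = U
(y ∧ y) ∧ y = U ∧ U = U
x ∨ x = false ∨ false = false
((y ∧ y) ∧ y) ∨ (x ∨ x) = U ∨ false = U
x ∧ (((y ∧ y) ∧ y) ∨ (x ∨ x)) = false ∧ U = false

false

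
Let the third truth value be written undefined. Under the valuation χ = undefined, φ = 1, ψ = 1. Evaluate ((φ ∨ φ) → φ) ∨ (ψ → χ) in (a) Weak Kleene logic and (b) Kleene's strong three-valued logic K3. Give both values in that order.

undefined; 1

In Weak Kleene logic: φ ∨ φ = 1 ∨ 1 = 1
(φ ∨ φ) → φ = 1 → 1 = 1
ψ → χ = 1 → undefined = undefined
((φ ∨ φ) → φ) ∨ (ψ → χ) = 1 ∨ undefined = undefined
In Kleene's strong three-valued logic K3: φ ∨ φ = 1 ∨ 1 = 1
(φ ∨ φ) → φ = 1 → 1 = 1
ψ → χ = 1 → undefined = undefined
((φ ∨ φ) → φ) ∨ (ψ → χ) = 1 ∨ undefined = 1
They differ because Weak Kleene logic and Kleene's strong three-valued logic K3 treat undefined differently under the binary connectives.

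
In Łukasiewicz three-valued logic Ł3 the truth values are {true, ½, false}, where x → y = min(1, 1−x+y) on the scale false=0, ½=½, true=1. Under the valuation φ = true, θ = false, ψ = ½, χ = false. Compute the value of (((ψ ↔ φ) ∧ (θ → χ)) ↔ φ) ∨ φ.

ψ ↔ φ = ½ ↔ true = ½
θ → χ = false → false = true
(ψ ↔ φ) ∧ (θ → χ) = ½ ∧ true = ½
((ψ ↔ φ) ∧ (θ → χ)) ↔ φ = ½ ↔ true = ½
(((ψ ↔ φ) ∧ (θ → χ)) ↔ φ) ∨ φ = ½ ∨ true = true

true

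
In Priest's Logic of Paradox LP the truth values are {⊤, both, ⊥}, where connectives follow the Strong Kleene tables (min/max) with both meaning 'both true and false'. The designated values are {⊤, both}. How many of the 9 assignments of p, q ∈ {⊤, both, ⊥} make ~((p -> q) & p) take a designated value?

Of the 9 assignments, 8 give a value in {⊤, both}.

8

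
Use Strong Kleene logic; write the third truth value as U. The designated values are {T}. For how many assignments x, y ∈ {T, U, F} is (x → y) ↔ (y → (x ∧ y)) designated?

2

Designated under: (x=T, y=T); (x=F, y=F).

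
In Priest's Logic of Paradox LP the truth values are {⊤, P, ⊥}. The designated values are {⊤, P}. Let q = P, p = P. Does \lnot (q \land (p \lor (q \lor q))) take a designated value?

Yes

q \lor q = P \lor P = P
p \lor (q \lor q) = P \lor P = P
q \land (p \lor (q \lor q)) = P \land P = P
\lnot (q \land (p \lor (q \lor q))) = \lnot P = P
P ∈ {⊤, P}.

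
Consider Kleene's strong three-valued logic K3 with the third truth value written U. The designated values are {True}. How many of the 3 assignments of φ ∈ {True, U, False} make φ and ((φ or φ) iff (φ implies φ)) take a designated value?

φ=True: True ✓
φ=U: U ·
φ=False: False ·

1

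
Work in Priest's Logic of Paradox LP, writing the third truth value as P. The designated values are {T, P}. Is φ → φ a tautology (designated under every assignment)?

Yes

Every assignment of φ over {T, P, F} gives a value in {T, P}.
In particular, with φ=P: φ → φ = P.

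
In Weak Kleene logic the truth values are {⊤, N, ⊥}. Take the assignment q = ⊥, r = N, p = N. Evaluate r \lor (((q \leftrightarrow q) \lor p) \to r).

N

q \leftrightarrow q = ⊥ \leftrightarrow ⊥ = ⊤
(q \leftrightarrow q) \lor p = ⊤ \lor N = N
((q \leftrightarrow q) \lor p) \to r = N \to N = N  [any arg is the third value ⇒ result is the third value]
r \lor (((q \leftrightarrow q) \lor p) \to r) = N \lor N = N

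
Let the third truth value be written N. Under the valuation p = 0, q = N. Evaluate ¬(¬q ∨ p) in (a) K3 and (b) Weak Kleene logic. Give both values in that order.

N; N

In K3: ¬q = ¬N = N
¬q ∨ p = N ∨ 0 = N
¬(¬q ∨ p) = ¬N = N
In Weak Kleene logic: ¬q = ¬N = N
¬q ∨ p = N ∨ 0 = N
¬(¬q ∨ p) = ¬N = N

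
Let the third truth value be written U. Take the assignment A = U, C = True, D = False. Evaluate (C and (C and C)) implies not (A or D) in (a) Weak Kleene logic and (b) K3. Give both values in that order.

In Weak Kleene logic: C and C = True and True = True
C and (C and C) = True and True = True
A or D = U or False = U
not (A or D) = not U = U
(C and (C and C)) implies not (A or D) = True implies U = U
In K3: C and C = True and True = True
C and (C and C) = True and True = True
A or D = U or False = U
not (A or D) = not U = U
(C and (C and C)) implies not (A or D) = True implies U = U  [not True or U]

U; U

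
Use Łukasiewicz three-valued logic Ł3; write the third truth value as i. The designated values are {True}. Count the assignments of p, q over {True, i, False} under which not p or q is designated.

Of the 9 assignments, 5 give a value in {True}.

5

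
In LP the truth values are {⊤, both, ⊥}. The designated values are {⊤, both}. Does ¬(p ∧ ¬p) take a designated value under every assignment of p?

Yes

Every assignment of p over {⊤, both, ⊥} gives a value in {⊤, both}.
In particular, with p=both: ¬(p ∧ ¬p) = both.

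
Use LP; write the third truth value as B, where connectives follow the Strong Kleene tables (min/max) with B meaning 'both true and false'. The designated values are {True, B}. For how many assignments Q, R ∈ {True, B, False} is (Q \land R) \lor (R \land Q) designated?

Designated under: (Q=True, R=True); (Q=True, R=B); (Q=B, R=True); (Q=B, R=B).

4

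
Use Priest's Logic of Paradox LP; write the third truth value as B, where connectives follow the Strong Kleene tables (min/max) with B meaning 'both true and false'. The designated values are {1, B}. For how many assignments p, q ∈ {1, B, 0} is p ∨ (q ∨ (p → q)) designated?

Of the 9 assignments, 9 give a value in {1, B}.

9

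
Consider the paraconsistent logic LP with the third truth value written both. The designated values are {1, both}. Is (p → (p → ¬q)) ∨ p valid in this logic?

Yes

Every assignment of p, q over {1, both, 0} gives a value in {1, both}.
In particular, with p=both, q=both: (p → (p → ¬q)) ∨ p = both.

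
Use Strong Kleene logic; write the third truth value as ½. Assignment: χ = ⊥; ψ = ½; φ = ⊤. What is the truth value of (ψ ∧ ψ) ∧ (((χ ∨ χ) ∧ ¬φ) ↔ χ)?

½

ψ ∧ ψ = ½ ∧ ½ = ½
χ ∨ χ = ⊥ ∨ ⊥ = ⊥
¬φ = ¬⊤ = ⊥
(χ ∨ χ) ∧ ¬φ = ⊥ ∧ ⊥ = ⊥
((χ ∨ χ) ∧ ¬φ) ↔ χ = ⊥ ↔ ⊥ = ⊤
(ψ ∧ ψ) ∧ (((χ ∨ χ) ∧ ¬φ) ↔ χ) = ½ ∧ ⊤ = ½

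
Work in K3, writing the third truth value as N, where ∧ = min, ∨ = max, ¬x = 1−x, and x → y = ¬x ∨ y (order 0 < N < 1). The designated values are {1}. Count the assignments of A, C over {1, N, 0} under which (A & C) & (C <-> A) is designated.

1

Designated under: (A=1, C=1).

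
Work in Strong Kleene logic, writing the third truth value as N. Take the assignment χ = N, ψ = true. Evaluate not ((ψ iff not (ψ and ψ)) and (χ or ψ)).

true

ψ and ψ = true and true = true
not (ψ and ψ) = not true = false
ψ iff not (ψ and ψ) = true iff false = false
χ or ψ = N or true = true
(ψ iff not (ψ and ψ)) and (χ or ψ) = false and true = false
not ((ψ iff not (ψ and ψ)) and (χ or ψ)) = not false = true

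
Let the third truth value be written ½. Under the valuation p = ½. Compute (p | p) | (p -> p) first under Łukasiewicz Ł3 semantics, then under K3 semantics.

T; ½

In Łukasiewicz Ł3: p | p = ½ | ½ = ½
p -> p = ½ -> ½ = T  [min(1, 1−½+½)]
(p | p) | (p -> p) = ½ | T = T
In K3: p | p = ½ | ½ = ½
p -> p = ½ -> ½ = ½  [~½ | ½]
(p | p) | (p -> p) = ½ | ½ = ½
They differ because Łukasiewicz Ł3 and K3 treat ½ differently under implication.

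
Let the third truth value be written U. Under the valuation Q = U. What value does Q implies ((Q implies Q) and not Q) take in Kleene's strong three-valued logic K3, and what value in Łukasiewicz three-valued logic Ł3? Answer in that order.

U; True

In Kleene's strong three-valued logic K3: Q implies Q = U implies U = U  [not U or U]
not Q = not U = U
(Q implies Q) and not Q = U and U = U
Q implies ((Q implies Q) and not Q) = U implies U = U
In Łukasiewicz three-valued logic Ł3: Q implies Q = U implies U = True
not Q = not U = U
(Q implies Q) and not Q = True and U = U
Q implies ((Q implies Q) and not Q) = U implies U = True
They differ because Kleene's strong three-valued logic K3 and Łukasiewicz three-valued logic Ł3 treat U differently under implication.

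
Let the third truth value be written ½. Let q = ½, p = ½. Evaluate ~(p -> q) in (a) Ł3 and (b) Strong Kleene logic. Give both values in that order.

False; ½

In Ł3: p -> q = ½ -> ½ = True  [min(1, 1−½+½)]
~(p -> q) = ~True = False
In Strong Kleene logic: p -> q = ½ -> ½ = ½  [~½ | ½]
~(p -> q) = ~½ = ½
They differ because Ł3 and Strong Kleene logic treat ½ differently under implication.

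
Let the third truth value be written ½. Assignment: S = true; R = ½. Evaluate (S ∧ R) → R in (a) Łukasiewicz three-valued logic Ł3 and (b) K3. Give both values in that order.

In Łukasiewicz three-valued logic Ł3: S ∧ R = true ∧ ½ = ½
(S ∧ R) → R = ½ → ½ = true  [min(1, 1−½+½)]
In K3: S ∧ R = true ∧ ½ = ½
(S ∧ R) → R = ½ → ½ = ½  [¬½ ∨ ½]
They differ because Łukasiewicz three-valued logic Ł3 and K3 treat ½ differently under implication.

true; ½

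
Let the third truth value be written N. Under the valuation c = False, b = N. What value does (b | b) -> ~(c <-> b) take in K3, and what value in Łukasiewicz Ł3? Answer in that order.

In K3: b | b = N | N = N
c <-> b = False <-> N = N
~(c <-> b) = ~N = N
(b | b) -> ~(c <-> b) = N -> N = N
In Łukasiewicz Ł3: b | b = N | N = N
c <-> b = False <-> N = N  [1 − |0−½|]
~(c <-> b) = ~N = N
(b | b) -> ~(c <-> b) = N -> N = True
They differ because K3 and Łukasiewicz Ł3 treat N differently under implication.

N; True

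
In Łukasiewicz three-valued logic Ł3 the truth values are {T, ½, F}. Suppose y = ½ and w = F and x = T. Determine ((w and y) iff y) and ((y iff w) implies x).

½

w and y = F and ½ = F
(w and y) iff y = F iff ½ = ½
y iff w = ½ iff F = ½
(y iff w) implies x = ½ implies T = T
((w and y) iff y) and ((y iff w) implies x) = ½ and T = ½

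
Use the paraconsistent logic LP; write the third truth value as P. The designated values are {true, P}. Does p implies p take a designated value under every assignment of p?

Yes

Every assignment of p over {true, P, false} gives a value in {true, P}.
In particular, with p=P: p implies p = P.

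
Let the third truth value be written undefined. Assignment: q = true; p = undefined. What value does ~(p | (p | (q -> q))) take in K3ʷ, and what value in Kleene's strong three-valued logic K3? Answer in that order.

undefined; false

In K3ʷ: q -> q = true -> true = true
p | (q -> q) = undefined | true = undefined
p | (p | (q -> q)) = undefined | undefined = undefined
~(p | (p | (q -> q))) = ~undefined = undefined
In Kleene's strong three-valued logic K3: q -> q = true -> true = true
p | (q -> q) = undefined | true = true
p | (p | (q -> q)) = undefined | true = true
~(p | (p | (q -> q))) = ~true = false
They differ because K3ʷ and Kleene's strong three-valued logic K3 treat undefined differently under the binary connectives.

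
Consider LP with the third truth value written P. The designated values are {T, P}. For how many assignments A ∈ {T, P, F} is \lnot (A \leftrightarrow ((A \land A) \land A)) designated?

A=T: F ·
A=P: P ✓
A=F: F ·

1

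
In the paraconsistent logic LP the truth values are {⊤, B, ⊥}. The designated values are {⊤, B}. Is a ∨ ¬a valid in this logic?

Yes

Every assignment of a over {⊤, B, ⊥} gives a value in {⊤, B}.
In particular, with a=B: a ∨ ¬a = B.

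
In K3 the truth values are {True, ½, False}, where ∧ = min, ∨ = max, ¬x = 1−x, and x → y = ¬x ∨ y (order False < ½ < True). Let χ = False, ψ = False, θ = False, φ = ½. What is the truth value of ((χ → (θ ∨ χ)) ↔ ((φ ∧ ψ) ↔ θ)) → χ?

θ ∨ χ = False ∨ False = False
χ → (θ ∨ χ) = False → False = True
φ ∧ ψ = ½ ∧ False = False
(φ ∧ ψ) ↔ θ = False ↔ False = True
(χ → (θ ∨ χ)) ↔ ((φ ∧ ψ) ↔ θ) = True ↔ True = True
((χ → (θ ∨ χ)) ↔ ((φ ∧ ψ) ↔ θ)) → χ = True → False = False

False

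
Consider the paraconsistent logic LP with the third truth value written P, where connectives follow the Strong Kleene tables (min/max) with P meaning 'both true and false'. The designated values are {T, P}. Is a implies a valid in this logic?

Every assignment of a over {T, P, F} gives a value in {T, P}.
In particular, with a=P: a implies a = P.

Yes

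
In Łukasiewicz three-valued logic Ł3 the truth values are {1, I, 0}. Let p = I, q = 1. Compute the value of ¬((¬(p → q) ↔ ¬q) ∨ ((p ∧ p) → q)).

0

p → q = I → 1 = 1  [min(1, 1−½+1)]
¬(p → q) = ¬1 = 0
¬q = ¬1 = 0
¬(p → q) ↔ ¬q = 0 ↔ 0 = 1
p ∧ p = I ∧ I = I
(p ∧ p) → q = I → 1 = 1
(¬(p → q) ↔ ¬q) ∨ ((p ∧ p) → q) = 1 ∨ 1 = 1
¬((¬(p → q) ↔ ¬q) ∨ ((p ∧ p) → q)) = ¬1 = 0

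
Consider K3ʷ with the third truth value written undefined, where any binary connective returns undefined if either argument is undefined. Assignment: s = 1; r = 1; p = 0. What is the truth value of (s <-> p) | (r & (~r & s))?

s <-> p = 1 <-> 0 = 0
~r = ~1 = 0
~r & s = 0 & 1 = 0
r & (~r & s) = 1 & 0 = 0
(s <-> p) | (r & (~r & s)) = 0 | 0 = 0

0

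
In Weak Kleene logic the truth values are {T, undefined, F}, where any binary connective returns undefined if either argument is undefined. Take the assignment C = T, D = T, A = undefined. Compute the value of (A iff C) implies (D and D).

A iff C = undefined iff T = undefined
D and D = T and T = T
(A iff C) implies (D and D) = undefined implies T = undefined

undefined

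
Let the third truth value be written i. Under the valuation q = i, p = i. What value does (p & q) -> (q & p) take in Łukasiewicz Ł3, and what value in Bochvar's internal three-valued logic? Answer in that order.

In Łukasiewicz Ł3: p & q = i & i = i
q & p = i & i = i
(p & q) -> (q & p) = i -> i = true  [min(1, 1−½+½)]
In Bochvar's internal three-valued logic: p & q = i & i = i
q & p = i & i = i
(p & q) -> (q & p) = i -> i = i
They differ because Łukasiewicz Ł3 and Bochvar's internal three-valued logic treat i differently under the binary connectives.

true; i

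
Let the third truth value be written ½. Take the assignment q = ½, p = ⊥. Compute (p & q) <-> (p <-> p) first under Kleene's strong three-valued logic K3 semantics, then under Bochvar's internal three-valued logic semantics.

In Kleene's strong three-valued logic K3: p & q = ⊥ & ½ = ⊥
p <-> p = ⊥ <-> ⊥ = ⊤
(p & q) <-> (p <-> p) = ⊥ <-> ⊤ = ⊥
In Bochvar's internal three-valued logic: p & q = ⊥ & ½ = ½
p <-> p = ⊥ <-> ⊥ = ⊤
(p & q) <-> (p <-> p) = ½ <-> ⊤ = ½
They differ because Kleene's strong three-valued logic K3 and Bochvar's internal three-valued logic treat ½ differently under the binary connectives.

⊥; ½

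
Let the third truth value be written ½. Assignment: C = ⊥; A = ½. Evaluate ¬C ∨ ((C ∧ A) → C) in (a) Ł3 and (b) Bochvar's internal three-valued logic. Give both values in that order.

⊤; ½

In Ł3: ¬C = ¬⊥ = ⊤
C ∧ A = ⊥ ∧ ½ = ⊥
(C ∧ A) → C = ⊥ → ⊥ = ⊤
¬C ∨ ((C ∧ A) → C) = ⊤ ∨ ⊤ = ⊤
In Bochvar's internal three-valued logic: ¬C = ¬⊥ = ⊤
C ∧ A = ⊥ ∧ ½ = ½
(C ∧ A) → C = ½ → ⊥ = ½  [any arg is the third value ⇒ result is the third value]
¬C ∨ ((C ∧ A) → C) = ⊤ ∨ ½ = ½
They differ because Ł3 and Bochvar's internal three-valued logic treat ½ differently under the binary connectives.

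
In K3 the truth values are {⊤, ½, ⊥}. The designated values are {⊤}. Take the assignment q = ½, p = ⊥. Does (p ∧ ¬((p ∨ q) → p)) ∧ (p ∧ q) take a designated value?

No

p ∨ q = ⊥ ∨ ½ = ½
(p ∨ q) → p = ½ → ⊥ = ½
¬((p ∨ q) → p) = ¬½ = ½
p ∧ ¬((p ∨ q) → p) = ⊥ ∧ ½ = ⊥
p ∧ q = ⊥ ∧ ½ = ⊥
(p ∧ ¬((p ∨ q) → p)) ∧ (p ∧ q) = ⊥ ∧ ⊥ = ⊥
⊥ ∉ {⊤}.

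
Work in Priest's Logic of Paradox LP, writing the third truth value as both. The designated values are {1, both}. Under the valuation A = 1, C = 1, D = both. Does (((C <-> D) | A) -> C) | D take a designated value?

C <-> D = 1 <-> both = both
(C <-> D) | A = both | 1 = 1
((C <-> D) | A) -> C = 1 -> 1 = 1
(((C <-> D) | A) -> C) | D = 1 | both = 1
1 ∈ {1, both}.

Yes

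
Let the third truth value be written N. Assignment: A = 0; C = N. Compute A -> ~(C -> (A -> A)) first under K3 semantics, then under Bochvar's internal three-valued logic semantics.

In K3: A -> A = 0 -> 0 = 1
C -> (A -> A) = N -> 1 = 1  [~N | 1]
~(C -> (A -> A)) = ~1 = 0
A -> ~(C -> (A -> A)) = 0 -> 0 = 1
In Bochvar's internal three-valued logic: A -> A = 0 -> 0 = 1
C -> (A -> A) = N -> 1 = N  [any arg is the third value ⇒ result is the third value]
~(C -> (A -> A)) = ~N = N
A -> ~(C -> (A -> A)) = 0 -> N = N
They differ because K3 and Bochvar's internal three-valued logic treat N differently under the binary connectives.

1; N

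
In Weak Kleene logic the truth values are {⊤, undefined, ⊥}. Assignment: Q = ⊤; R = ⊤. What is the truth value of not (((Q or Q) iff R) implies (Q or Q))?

⊥

Q or Q = ⊤ or ⊤ = ⊤
(Q or Q) iff R = ⊤ iff ⊤ = ⊤
Q or Q = ⊤ or ⊤ = ⊤
((Q or Q) iff R) implies (Q or Q) = ⊤ implies ⊤ = ⊤
not (((Q or Q) iff R) implies (Q or Q)) = not ⊤ = ⊥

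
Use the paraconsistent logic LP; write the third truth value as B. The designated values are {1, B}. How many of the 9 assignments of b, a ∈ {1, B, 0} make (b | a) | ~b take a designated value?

9

Of the 9 assignments, 9 give a value in {1, B}.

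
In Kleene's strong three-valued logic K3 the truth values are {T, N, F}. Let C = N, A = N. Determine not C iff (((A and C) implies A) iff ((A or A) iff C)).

N

not C = not N = N
A and C = N and N = N
(A and C) implies A = N implies N = N
A or A = N or N = N
(A or A) iff C = N iff N = N
((A and C) implies A) iff ((A or A) iff C) = N iff N = N
not C iff (((A and C) implies A) iff ((A or A) iff C)) = N iff N = N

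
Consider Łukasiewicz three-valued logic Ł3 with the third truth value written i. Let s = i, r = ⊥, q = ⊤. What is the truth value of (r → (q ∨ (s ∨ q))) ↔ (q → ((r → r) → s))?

i

s ∨ q = i ∨ ⊤ = ⊤
q ∨ (s ∨ q) = ⊤ ∨ ⊤ = ⊤
r → (q ∨ (s ∨ q)) = ⊥ → ⊤ = ⊤
r → r = ⊥ → ⊥ = ⊤
(r → r) → s = ⊤ → i = i  [min(1, 1−1+½)]
q → ((r → r) → s) = ⊤ → i = i
(r → (q ∨ (s ∨ q))) ↔ (q → ((r → r) → s)) = ⊤ ↔ i = i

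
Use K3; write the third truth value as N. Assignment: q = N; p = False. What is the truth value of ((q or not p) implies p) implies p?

True

not p = not False = True
q or not p = N or True = True
(q or not p) implies p = True implies False = False
((q or not p) implies p) implies p = False implies False = True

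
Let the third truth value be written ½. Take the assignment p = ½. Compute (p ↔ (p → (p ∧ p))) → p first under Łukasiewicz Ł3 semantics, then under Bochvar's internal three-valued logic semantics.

T; ½

In Łukasiewicz Ł3: p ∧ p = ½ ∧ ½ = ½
p → (p ∧ p) = ½ → ½ = T  [min(1, 1−½+½)]
p ↔ (p → (p ∧ p)) = ½ ↔ T = ½
(p ↔ (p → (p ∧ p))) → p = ½ → ½ = T
In Bochvar's internal three-valued logic: p ∧ p = ½ ∧ ½ = ½
p → (p ∧ p) = ½ → ½ = ½
p ↔ (p → (p ∧ p)) = ½ ↔ ½ = ½
(p ↔ (p → (p ∧ p))) → p = ½ → ½ = ½
They differ because Łukasiewicz Ł3 and Bochvar's internal three-valued logic treat ½ differently under the binary connectives.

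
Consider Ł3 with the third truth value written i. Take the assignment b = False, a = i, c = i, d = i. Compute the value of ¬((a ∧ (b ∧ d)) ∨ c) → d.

b ∧ d = False ∧ i = False
a ∧ (b ∧ d) = i ∧ False = False
(a ∧ (b ∧ d)) ∨ c = False ∨ i = i
¬((a ∧ (b ∧ d)) ∨ c) = ¬i = i
¬((a ∧ (b ∧ d)) ∨ c) → d = i → i = True  [min(1, 1−½+½)]

True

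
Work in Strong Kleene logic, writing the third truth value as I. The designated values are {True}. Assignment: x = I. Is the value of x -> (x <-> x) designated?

No

x <-> x = I <-> I = I
x -> (x <-> x) = I -> I = I
I ∉ {True}.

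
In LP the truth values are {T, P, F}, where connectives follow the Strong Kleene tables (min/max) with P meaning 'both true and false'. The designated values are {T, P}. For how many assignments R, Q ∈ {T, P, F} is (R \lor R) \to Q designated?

Of the 9 assignments, 8 give a value in {T, P}.

8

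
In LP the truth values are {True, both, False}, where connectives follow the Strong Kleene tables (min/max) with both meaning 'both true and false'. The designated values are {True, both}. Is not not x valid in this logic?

Countermodel: x=False gives False, which is not designated.

No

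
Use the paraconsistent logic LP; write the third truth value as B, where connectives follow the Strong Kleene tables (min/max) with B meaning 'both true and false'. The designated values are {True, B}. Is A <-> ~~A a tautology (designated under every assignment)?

Yes

Every assignment of A over {True, B, False} gives a value in {True, B}.
In particular, with A=B: A <-> ~~A = B.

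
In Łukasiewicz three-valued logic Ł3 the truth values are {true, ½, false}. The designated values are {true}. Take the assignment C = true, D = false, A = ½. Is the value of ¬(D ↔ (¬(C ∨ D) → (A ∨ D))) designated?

C ∨ D = true ∨ false = true
¬(C ∨ D) = ¬true = false
A ∨ D = ½ ∨ false = ½
¬(C ∨ D) → (A ∨ D) = false → ½ = true  [min(1, 1−0+½)]
D ↔ (¬(C ∨ D) → (A ∨ D)) = false ↔ true = false
¬(D ↔ (¬(C ∨ D) → (A ∨ D))) = ¬false = true
true ∈ {true}.

Yes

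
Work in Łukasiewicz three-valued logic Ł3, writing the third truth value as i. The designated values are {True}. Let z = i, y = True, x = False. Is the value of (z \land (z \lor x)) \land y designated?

No

z \lor x = i \lor False = i
z \land (z \lor x) = i \land i = i
(z \land (z \lor x)) \land y = i \land True = i
i ∉ {True}.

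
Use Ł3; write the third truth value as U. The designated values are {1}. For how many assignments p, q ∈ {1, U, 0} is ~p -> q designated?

Of the 9 assignments, 6 give a value in {1}.

6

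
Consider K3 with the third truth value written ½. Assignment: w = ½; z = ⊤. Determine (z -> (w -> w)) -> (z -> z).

w -> w = ½ -> ½ = ½
z -> (w -> w) = ⊤ -> ½ = ½
z -> z = ⊤ -> ⊤ = ⊤
(z -> (w -> w)) -> (z -> z) = ½ -> ⊤ = ⊤

⊤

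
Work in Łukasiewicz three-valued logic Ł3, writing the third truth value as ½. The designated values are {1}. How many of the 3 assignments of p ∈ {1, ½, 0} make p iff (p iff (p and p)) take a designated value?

1

p=1: 1 ✓
p=½: ½ ·
p=0: 0 ·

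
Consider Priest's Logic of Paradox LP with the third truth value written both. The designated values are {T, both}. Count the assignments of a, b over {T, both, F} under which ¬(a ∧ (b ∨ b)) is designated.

8

Of the 9 assignments, 8 give a value in {T, both}.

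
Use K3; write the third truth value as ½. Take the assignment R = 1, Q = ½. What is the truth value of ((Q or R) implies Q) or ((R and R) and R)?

Q or R = ½ or 1 = 1
(Q or R) implies Q = 1 implies ½ = ½  [not 1 or ½]
R and R = 1 and 1 = 1
(R and R) and R = 1 and 1 = 1
((Q or R) implies Q) or ((R and R) and R) = ½ or 1 = 1

1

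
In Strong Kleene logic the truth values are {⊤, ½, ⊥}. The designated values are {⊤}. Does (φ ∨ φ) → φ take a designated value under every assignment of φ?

No

Countermodel: φ=½ gives ½, which is not designated.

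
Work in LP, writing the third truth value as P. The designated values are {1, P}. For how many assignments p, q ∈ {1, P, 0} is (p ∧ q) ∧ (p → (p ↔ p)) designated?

Designated under: (p=1, q=1); (p=1, q=P); (p=P, q=1); (p=P, q=P).

4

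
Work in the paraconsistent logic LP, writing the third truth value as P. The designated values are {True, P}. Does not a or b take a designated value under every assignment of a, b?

No

Countermodel: a=True, b=False gives False, which is not designated.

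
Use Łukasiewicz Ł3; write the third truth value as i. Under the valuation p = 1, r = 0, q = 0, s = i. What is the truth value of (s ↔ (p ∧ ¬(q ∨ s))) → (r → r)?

q ∨ s = 0 ∨ i = i
¬(q ∨ s) = ¬i = i
p ∧ ¬(q ∨ s) = 1 ∧ i = i
s ↔ (p ∧ ¬(q ∨ s)) = i ↔ i = 1  [1 − |½−½|]
r → r = 0 → 0 = 1
(s ↔ (p ∧ ¬(q ∨ s))) → (r → r) = 1 → 1 = 1

1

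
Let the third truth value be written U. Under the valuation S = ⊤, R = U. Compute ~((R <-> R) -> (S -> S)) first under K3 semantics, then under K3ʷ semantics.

⊥; U

In K3: R <-> R = U <-> U = U
S -> S = ⊤ -> ⊤ = ⊤
(R <-> R) -> (S -> S) = U -> ⊤ = ⊤  [~U | ⊤]
~((R <-> R) -> (S -> S)) = ~⊤ = ⊥
In K3ʷ: R <-> R = U <-> U = U
S -> S = ⊤ -> ⊤ = ⊤
(R <-> R) -> (S -> S) = U -> ⊤ = U
~((R <-> R) -> (S -> S)) = ~U = U
They differ because K3 and K3ʷ treat U differently under the binary connectives.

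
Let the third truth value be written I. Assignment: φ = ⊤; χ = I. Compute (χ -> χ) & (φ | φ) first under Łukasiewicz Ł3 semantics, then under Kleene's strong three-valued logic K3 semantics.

In Łukasiewicz Ł3: χ -> χ = I -> I = ⊤
φ | φ = ⊤ | ⊤ = ⊤
(χ -> χ) & (φ | φ) = ⊤ & ⊤ = ⊤
In Kleene's strong three-valued logic K3: χ -> χ = I -> I = I  [~I | I]
φ | φ = ⊤ | ⊤ = ⊤
(χ -> χ) & (φ | φ) = I & ⊤ = I
They differ because Łukasiewicz Ł3 and Kleene's strong three-valued logic K3 treat I differently under implication.

⊤; I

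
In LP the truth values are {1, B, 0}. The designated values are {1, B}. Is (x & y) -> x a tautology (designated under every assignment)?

Every assignment of x, y over {1, B, 0} gives a value in {1, B}.
In particular, with x=B, y=B: (x & y) -> x = B.

Yes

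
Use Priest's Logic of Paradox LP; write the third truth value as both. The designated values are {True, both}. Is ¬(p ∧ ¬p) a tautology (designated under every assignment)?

Yes

Every assignment of p over {True, both, False} gives a value in {True, both}.
In particular, with p=both: ¬(p ∧ ¬p) = both.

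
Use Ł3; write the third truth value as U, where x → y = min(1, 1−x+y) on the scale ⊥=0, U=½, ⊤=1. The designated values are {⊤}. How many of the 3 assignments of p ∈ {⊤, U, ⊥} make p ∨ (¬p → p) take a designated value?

2

p=⊤: ⊤ ✓
p=U: ⊤ ✓
p=⊥: ⊥ ·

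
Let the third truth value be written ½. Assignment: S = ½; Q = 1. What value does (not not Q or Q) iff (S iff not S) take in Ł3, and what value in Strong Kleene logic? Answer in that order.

1; ½

In Ł3: not Q = not 1 = 0
not not Q = not 0 = 1
not not Q or Q = 1 or 1 = 1
not S = not ½ = ½
S iff not S = ½ iff ½ = 1  [1 − |½−½|]
(not not Q or Q) iff (S iff not S) = 1 iff 1 = 1
In Strong Kleene logic: not Q = not 1 = 0
not not Q = not 0 = 1
not not Q or Q = 1 or 1 = 1
not S = not ½ = ½
S iff not S = ½ iff ½ = ½
(not not Q or Q) iff (S iff not S) = 1 iff ½ = ½
They differ because Ł3 and Strong Kleene logic treat ½ differently under implication.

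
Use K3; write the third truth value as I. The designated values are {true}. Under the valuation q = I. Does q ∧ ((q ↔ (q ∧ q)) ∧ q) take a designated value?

q ∧ q = I ∧ I = I
q ↔ (q ∧ q) = I ↔ I = I
(q ↔ (q ∧ q)) ∧ q = I ∧ I = I
q ∧ ((q ↔ (q ∧ q)) ∧ q) = I ∧ I = I
I ∉ {true}.

No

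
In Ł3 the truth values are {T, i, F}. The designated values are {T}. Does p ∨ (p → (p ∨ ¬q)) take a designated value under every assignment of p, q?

Yes

Every assignment of p, q over {T, i, F} gives a value in {T}.
In particular, with p=i, q=i: p ∨ (p → (p ∨ ¬q)) = T.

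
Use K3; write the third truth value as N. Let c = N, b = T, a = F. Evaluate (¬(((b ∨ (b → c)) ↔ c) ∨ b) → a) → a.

F

b → c = T → N = N  [¬T ∨ N]
b ∨ (b → c) = T ∨ N = T
(b ∨ (b → c)) ↔ c = T ↔ N = N
((b ∨ (b → c)) ↔ c) ∨ b = N ∨ T = T
¬(((b ∨ (b → c)) ↔ c) ∨ b) = ¬T = F
¬(((b ∨ (b → c)) ↔ c) ∨ b) → a = F → F = T
(¬(((b ∨ (b → c)) ↔ c) ∨ b) → a) → a = T → F = F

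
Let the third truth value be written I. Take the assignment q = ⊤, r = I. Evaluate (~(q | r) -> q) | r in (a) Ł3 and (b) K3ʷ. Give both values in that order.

⊤; I

In Ł3: q | r = ⊤ | I = ⊤
~(q | r) = ~⊤ = ⊥
~(q | r) -> q = ⊥ -> ⊤ = ⊤
(~(q | r) -> q) | r = ⊤ | I = ⊤
In K3ʷ: q | r = ⊤ | I = I
~(q | r) = ~I = I
~(q | r) -> q = I -> ⊤ = I
(~(q | r) -> q) | r = I | I = I
They differ because Ł3 and K3ʷ treat I differently under the binary connectives.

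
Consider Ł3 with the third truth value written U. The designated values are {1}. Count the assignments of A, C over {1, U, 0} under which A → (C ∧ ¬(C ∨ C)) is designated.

Designated under: (A=U, C=U); (A=0, C=1); (A=0, C=U); (A=0, C=0).

4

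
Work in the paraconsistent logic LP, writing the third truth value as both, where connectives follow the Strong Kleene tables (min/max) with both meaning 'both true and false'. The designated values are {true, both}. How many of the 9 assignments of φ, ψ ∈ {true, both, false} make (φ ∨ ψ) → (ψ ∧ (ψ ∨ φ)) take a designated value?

Of the 9 assignments, 8 give a value in {true, both}.

8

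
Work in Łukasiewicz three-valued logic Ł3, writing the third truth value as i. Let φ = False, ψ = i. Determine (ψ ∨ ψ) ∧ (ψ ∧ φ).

False

ψ ∨ ψ = i ∨ i = i
ψ ∧ φ = i ∧ False = False
(ψ ∨ ψ) ∧ (ψ ∧ φ) = i ∧ False = False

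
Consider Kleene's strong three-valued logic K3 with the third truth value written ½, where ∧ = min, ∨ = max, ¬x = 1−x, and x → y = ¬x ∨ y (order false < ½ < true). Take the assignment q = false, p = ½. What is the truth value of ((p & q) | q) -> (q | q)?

p & q = ½ & false = false
(p & q) | q = false | false = false
q | q = false | false = false
((p & q) | q) -> (q | q) = false -> false = true

true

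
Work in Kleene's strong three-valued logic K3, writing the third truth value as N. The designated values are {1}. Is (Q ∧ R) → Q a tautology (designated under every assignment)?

No

Countermodel: Q=N, R=1 gives N, which is not designated.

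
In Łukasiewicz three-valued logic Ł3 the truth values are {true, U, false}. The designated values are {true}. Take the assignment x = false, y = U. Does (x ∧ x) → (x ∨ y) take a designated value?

Yes

x ∧ x = false ∧ false = false
x ∨ y = false ∨ U = U
(x ∧ x) → (x ∨ y) = false → U = true  [min(1, 1−0+½)]
true ∈ {true}.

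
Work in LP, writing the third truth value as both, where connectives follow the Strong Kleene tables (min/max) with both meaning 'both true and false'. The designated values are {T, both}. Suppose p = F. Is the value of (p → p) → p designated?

p → p = F → F = T
(p → p) → p = T → F = F
F ∉ {T, both}.

No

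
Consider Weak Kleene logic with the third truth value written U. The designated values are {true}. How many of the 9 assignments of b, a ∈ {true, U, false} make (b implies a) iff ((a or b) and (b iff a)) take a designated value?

2

Designated under: (b=true, a=true); (b=true, a=false).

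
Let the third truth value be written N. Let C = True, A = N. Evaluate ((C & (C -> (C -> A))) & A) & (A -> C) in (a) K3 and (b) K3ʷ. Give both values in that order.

N; N

In K3: C -> A = True -> N = N  [~True | N]
C -> (C -> A) = True -> N = N
C & (C -> (C -> A)) = True & N = N
(C & (C -> (C -> A))) & A = N & N = N
A -> C = N -> True = True
((C & (C -> (C -> A))) & A) & (A -> C) = N & True = N
In K3ʷ: C -> A = True -> N = N  [any arg is the third value ⇒ result is the third value]
C -> (C -> A) = True -> N = N
C & (C -> (C -> A)) = True & N = N
(C & (C -> (C -> A))) & A = N & N = N
A -> C = N -> True = N
((C & (C -> (C -> A))) & A) & (A -> C) = N & N = N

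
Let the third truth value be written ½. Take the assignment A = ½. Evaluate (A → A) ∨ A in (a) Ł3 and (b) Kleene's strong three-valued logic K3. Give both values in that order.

In Ł3: A → A = ½ → ½ = true  [min(1, 1−½+½)]
(A → A) ∨ A = true ∨ ½ = true
In Kleene's strong three-valued logic K3: A → A = ½ → ½ = ½
(A → A) ∨ A = ½ ∨ ½ = ½
They differ because Ł3 and Kleene's strong three-valued logic K3 treat ½ differently under implication.

true; ½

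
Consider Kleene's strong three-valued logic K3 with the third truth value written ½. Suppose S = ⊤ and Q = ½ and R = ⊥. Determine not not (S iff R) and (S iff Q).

⊥

S iff R = ⊤ iff ⊥ = ⊥
not (S iff R) = not ⊥ = ⊤
not not (S iff R) = not ⊤ = ⊥
S iff Q = ⊤ iff ½ = ½
not not (S iff R) and (S iff Q) = ⊥ and ½ = ⊥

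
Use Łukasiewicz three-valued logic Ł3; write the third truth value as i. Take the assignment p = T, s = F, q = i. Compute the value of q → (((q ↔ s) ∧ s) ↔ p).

i

q ↔ s = i ↔ F = i  [1 − |½−0|]
(q ↔ s) ∧ s = i ∧ F = F
((q ↔ s) ∧ s) ↔ p = F ↔ T = F
q → (((q ↔ s) ∧ s) ↔ p) = i → F = i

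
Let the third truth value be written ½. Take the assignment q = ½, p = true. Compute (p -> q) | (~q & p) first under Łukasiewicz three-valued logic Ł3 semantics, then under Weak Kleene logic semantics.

In Łukasiewicz three-valued logic Ł3: p -> q = true -> ½ = ½  [min(1, 1−1+½)]
~q = ~½ = ½
~q & p = ½ & true = ½
(p -> q) | (~q & p) = ½ | ½ = ½
In Weak Kleene logic: p -> q = true -> ½ = ½  [any arg is the third value ⇒ result is the third value]
~q = ~½ = ½
~q & p = ½ & true = ½
(p -> q) | (~q & p) = ½ | ½ = ½

½; ½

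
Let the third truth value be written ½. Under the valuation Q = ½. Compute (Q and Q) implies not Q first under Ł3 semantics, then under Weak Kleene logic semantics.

In Ł3: Q and Q = ½ and ½ = ½
not Q = not ½ = ½
(Q and Q) implies not Q = ½ implies ½ = true  [min(1, 1−½+½)]
In Weak Kleene logic: Q and Q = ½ and ½ = ½
not Q = not ½ = ½
(Q and Q) implies not Q = ½ implies ½ = ½  [any arg is the third value ⇒ result is the third value]
They differ because Ł3 and Weak Kleene logic treat ½ differently under the binary connectives.

true; ½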